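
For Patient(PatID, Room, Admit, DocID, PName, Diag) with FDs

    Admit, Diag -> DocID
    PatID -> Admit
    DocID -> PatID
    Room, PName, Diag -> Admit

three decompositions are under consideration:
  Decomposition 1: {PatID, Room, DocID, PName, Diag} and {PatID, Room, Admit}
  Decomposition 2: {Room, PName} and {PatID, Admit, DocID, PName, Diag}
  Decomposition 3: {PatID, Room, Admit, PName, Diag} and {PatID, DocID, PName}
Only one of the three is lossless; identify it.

Decomposition 1

Decomposition 1: common = {PatID, Room}, closure = {PatID, Room, Admit} → lossless.
Decomposition 2: common = {PName}, closure = {PName} → lossy.
Decomposition 3: common = {PatID, PName}, closure = {PatID, Admit, PName} → lossy.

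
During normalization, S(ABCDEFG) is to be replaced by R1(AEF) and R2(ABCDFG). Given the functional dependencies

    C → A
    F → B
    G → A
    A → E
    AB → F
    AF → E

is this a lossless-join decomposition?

Common attributes: R1 ∩ R2 = {AF}.
Closure of {AF}: F → B applies, adding B; A → E applies, adding E. So (AF)⁺ = {ABEF}.
This closure contains every attribute of R1, so R1 ∩ R2 → R1. The join is lossless.

Yes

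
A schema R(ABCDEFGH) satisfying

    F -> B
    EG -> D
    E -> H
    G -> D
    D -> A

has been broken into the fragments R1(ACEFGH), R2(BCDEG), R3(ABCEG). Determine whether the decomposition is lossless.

Chase test. Columns are ABCDEFGH; row i has aⱼ where attribute j ∈ Ri, else bᵢⱼ.
Initial tableau (one row per fragment):
  row 1: a1 b12 a3 b14 a5 a6 a7 a8
  row 2: b21 a2 a3 a4 a5 b26 a7 b28
  row 3: a1 a2 a3 b34 a5 b36 a7 b38
Rows 1 and 2 agree on EG; apply EG→D and equate their D entries.
Rows 1 and 3 agree on EG; apply EG→D and equate their D entries.
Rows 1 and 2 agree on E; apply E→H and equate their H entries.
Rows 1 and 3 agree on E; apply E→H and equate their H entries.
Rows 1 and 2 agree on D; apply D→A and equate their A entries.
No row becomes fully distinguished — the join is lossy.

No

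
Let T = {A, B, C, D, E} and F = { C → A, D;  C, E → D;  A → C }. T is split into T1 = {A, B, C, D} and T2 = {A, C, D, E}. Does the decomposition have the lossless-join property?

Common attributes: T1 ∩ T2 = {A, C, D}.
No dependency enlarges {A, C, D}, so (A, C, D)⁺ = {A, C, D}.
The closure contains neither all of T1 = {A, B, C, D} nor all of T2 = {A, C, D, E}, so the common attributes are not a superkey of either fragment. The join is lossy.

No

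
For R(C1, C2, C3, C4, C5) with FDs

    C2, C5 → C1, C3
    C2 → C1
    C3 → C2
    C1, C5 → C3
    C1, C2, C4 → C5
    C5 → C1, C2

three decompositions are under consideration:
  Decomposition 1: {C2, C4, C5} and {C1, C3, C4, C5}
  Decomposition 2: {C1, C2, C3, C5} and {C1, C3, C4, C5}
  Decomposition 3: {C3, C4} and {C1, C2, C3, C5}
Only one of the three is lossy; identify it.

Decomposition 3

Decomposition 1: common = {C4, C5}, closure = {C1, C2, C3, C4, C5} → lossless.
Decomposition 2: common = {C1, C3, C5}, closure = {C1, C2, C3, C5} → lossless.
Decomposition 3: common = {C3}, closure = {C1, C2, C3} → lossy.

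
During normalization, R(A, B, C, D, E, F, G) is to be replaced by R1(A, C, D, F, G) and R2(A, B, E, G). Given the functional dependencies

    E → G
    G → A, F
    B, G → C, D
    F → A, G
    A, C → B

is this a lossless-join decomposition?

No

Common attributes: R1 ∩ R2 = {A, G}.
Closure of {A, G}: G → A, F applies, adding F. So (A, G)⁺ = {A, F, G}.
The closure contains neither all of R1 = {A, C, D, F, G} nor all of R2 = {A, B, E, G}, so the common attributes are not a superkey of either fragment. The join is lossy.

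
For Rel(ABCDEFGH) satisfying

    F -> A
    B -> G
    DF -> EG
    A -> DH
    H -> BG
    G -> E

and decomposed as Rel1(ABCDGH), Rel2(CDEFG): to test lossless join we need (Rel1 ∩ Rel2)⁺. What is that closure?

Rel1 ∩ Rel2 = {CDG}.
G → E applies, adding E
Closure: {CDEG}.

CDEG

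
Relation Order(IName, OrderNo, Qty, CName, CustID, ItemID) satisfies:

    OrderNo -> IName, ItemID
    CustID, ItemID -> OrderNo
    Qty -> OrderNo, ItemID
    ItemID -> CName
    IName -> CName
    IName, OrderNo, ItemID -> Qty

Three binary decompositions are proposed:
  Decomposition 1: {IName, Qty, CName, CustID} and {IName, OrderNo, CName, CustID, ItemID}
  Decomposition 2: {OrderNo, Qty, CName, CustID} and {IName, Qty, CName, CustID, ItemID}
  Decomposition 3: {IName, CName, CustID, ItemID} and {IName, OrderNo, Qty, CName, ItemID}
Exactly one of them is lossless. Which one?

Decomposition 1: common = {IName, CName, CustID}, closure = {IName, CName, CustID} → lossy.
Decomposition 2: common = {Qty, CName, CustID}, closure = {IName, OrderNo, Qty, CName, CustID, ItemID} → lossless.
Decomposition 3: common = {IName, CName, ItemID}, closure = {IName, CName, ItemID} → lossy.

Decomposition 2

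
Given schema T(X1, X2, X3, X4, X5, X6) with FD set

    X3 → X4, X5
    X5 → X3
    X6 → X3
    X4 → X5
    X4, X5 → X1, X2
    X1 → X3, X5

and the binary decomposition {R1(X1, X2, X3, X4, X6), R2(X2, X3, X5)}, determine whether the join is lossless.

Yes

Common attributes: R1 ∩ R2 = {X2, X3}.
Closure of {X2, X3}: X3 → X4, X5 applies, adding X4, X5; X4, X5 → X1, X2 applies, adding X1. So (X2, X3)⁺ = {X1, X2, X3, X4, X5}.
This closure contains every attribute of R2, so R1 ∩ R2 → R2. The join is lossless.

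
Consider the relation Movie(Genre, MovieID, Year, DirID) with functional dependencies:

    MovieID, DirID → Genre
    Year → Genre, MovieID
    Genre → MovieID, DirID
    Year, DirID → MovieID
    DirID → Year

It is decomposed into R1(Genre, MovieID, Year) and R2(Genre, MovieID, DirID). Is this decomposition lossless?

Yes

Common attributes: R1 ∩ R2 = {Genre, MovieID}.
Closure of {Genre, MovieID}: Genre → MovieID, DirID applies, adding DirID; DirID → Year applies, adding Year. So (Genre, MovieID)⁺ = {Genre, MovieID, Year, DirID}.
This closure contains every attribute of R1, so R1 ∩ R2 → R1. The join is lossless.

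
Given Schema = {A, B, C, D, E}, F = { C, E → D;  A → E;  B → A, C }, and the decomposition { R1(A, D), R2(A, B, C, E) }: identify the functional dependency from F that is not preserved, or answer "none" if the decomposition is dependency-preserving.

Check C, E → D: no single fragment contains all of {C, D, E}, and the restricted closure of {C, E} across the fragments never reaches {D}.
A → E is preserved.
B → A, C is preserved.

C, E → D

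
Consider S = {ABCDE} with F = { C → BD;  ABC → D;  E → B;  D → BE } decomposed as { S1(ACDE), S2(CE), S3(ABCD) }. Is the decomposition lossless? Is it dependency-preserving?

lossless but not dependency-preserving

Lossless test (chase): Rows 1 and 2 agree on C; apply C→BD and equate their BD entries. Rows 1 and 3 agree on C; apply C→BD and equate their BD entries. Rows 1 and 3 agree on D; apply D→BE and equate their BE entries. Row 1 is now all distinguished symbols — the join is lossless.
Dependency preservation: the restricted closure of {E} across the fragments never reaches {B}, so E → B cannot be enforced without a join — not preserved.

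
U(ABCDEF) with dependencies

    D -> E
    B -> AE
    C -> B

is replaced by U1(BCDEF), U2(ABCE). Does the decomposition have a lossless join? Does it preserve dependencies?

lossless and dependency-preserving

Lossless test: (BCE)⁺ = {ABCE}, which contains all of one fragment — lossless.
Dependency preservation: every FD's attributes lie within a single fragment, so each can be enforced locally — preserved.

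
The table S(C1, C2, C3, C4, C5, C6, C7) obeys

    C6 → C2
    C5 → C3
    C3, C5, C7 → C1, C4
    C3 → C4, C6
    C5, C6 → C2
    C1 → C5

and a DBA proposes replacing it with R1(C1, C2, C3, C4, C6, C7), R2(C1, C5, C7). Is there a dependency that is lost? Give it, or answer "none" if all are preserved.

Check C5 → C3: no single fragment contains all of {C3, C5}, and the restricted closure of {C5} across the fragments never reaches {C3}.
C6 → C2 is preserved.
C3, C5, C7 → C1, C4 is preserved.
C3 → C4, C6 is preserved.
C5, C6 → C2 is preserved.
C1 → C5 is preserved.

C5 → C3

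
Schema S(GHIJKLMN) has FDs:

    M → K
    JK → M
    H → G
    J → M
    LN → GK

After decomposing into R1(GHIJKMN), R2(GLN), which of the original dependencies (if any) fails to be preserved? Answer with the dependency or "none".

LN → GK

Check LN → GK: no single fragment contains all of {GKLN}, and the restricted closure of {LN} across the fragments never reaches {GK}.
M → K is preserved.
JK → M is preserved.
H → G is preserved.
J → M is preserved.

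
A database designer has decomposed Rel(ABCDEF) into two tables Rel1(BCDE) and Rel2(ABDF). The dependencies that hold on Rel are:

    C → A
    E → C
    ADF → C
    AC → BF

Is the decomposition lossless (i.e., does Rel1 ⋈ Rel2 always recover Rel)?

No

Common attributes: Rel1 ∩ Rel2 = {BD}.
No dependency enlarges {BD}, so (BD)⁺ = {BD}.
The closure contains neither all of Rel1 = {BCDE} nor all of Rel2 = {ABDF}, so the common attributes are not a superkey of either fragment. The join is lossy.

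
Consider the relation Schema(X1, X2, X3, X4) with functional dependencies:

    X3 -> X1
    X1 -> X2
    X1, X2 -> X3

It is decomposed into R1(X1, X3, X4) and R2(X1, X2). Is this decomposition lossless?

Common attributes: R1 ∩ R2 = {X1}.
Closure of {X1}: X1 → X2 applies, adding X2; X1, X2 → X3 applies, adding X3. So (X1)⁺ = {X1, X2, X3}.
This closure contains every attribute of R2, so R1 ∩ R2 → R2. The join is lossless.

Yes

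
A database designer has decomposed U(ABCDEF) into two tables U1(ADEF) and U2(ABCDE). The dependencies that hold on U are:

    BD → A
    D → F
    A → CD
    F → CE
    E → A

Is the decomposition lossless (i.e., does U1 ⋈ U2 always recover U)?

Yes

Common attributes: U1 ∩ U2 = {ADE}.
Closure of {ADE}: D → F applies, adding F; A → CD applies, adding C. So (ADE)⁺ = {ACDEF}.
This closure contains every attribute of U1, so U1 ∩ U2 → U1. The join is lossless.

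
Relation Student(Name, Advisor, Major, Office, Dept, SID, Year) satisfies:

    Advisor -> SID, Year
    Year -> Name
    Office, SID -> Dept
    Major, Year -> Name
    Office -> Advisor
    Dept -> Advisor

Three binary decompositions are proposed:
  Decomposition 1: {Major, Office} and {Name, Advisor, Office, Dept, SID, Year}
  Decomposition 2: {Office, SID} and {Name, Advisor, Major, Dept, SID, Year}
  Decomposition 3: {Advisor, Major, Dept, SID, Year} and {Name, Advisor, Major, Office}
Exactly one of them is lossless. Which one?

Decomposition 1

Decomposition 1: common = {Office}, closure = {Name, Advisor, Office, Dept, SID, Year} → lossless.
Decomposition 2: common = {SID}, closure = {SID} → lossy.
Decomposition 3: common = {Advisor, Major}, closure = {Name, Advisor, Major, SID, Year} → lossy.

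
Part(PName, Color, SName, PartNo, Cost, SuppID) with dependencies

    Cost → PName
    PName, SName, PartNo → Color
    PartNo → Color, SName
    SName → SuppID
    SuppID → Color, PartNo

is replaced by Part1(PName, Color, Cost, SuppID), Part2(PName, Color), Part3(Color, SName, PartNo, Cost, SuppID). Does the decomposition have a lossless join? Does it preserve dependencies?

Lossless test (chase): Rows 1 and 3 agree on Cost; apply Cost→PName and equate their PName entries. Rows 1 and 3 agree on SuppID; apply SuppID→Color, PartNo and equate their Color, PartNo entries. Rows 1 and 3 agree on PartNo; apply PartNo→Color, SName and equate their Color, SName entries. Row 1 is now all distinguished symbols — the join is lossless.
Dependency preservation: PName, SName, PartNo → Color is not contained in any single fragment, but the restricted closure of its left-hand side across the fragments still reaches the right-hand side; the remaining FDs each lie inside some fragment. All dependencies are preserved.

lossless and dependency-preserving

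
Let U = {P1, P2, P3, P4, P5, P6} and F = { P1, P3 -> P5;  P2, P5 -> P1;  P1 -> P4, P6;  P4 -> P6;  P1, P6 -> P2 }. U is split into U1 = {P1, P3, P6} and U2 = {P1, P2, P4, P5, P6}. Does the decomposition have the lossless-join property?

Common attributes: U1 ∩ U2 = {P1, P6}.
Closure of {P1, P6}: P1 → P4, P6 applies, adding P4; P1, P6 → P2 applies, adding P2. So (P1, P6)⁺ = {P1, P2, P4, P6}.
The closure contains neither all of U1 = {P1, P3, P6} nor all of U2 = {P1, P2, P4, P5, P6}, so the common attributes are not a superkey of either fragment. The join is lossy.

No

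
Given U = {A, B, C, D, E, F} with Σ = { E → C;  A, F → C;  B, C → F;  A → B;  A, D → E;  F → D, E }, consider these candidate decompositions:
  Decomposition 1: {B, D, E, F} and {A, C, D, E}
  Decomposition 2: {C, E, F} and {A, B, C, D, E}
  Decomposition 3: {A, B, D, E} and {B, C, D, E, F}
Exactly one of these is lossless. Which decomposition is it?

Decomposition 1: common = {D, E}, closure = {C, D, E} → lossy.
Decomposition 2: common = {C, E}, closure = {C, E} → lossy.
Decomposition 3: common = {B, D, E}, closure = {B, C, D, E, F} → lossless.

Decomposition 3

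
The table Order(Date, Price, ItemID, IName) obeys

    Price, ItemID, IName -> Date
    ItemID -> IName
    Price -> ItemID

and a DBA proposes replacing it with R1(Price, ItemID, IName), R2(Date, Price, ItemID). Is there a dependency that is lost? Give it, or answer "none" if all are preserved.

Price, ItemID, IName → Date: restricted closure across fragments reaches Date.
ItemID → IName lies within R1.
Price → ItemID lies within R1.
Every dependency is enforceable on the fragments, so the decomposition is dependency-preserving.

none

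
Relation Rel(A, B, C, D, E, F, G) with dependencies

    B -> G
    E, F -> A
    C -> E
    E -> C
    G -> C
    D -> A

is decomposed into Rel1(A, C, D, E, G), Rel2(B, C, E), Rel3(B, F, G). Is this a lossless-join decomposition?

No

Chase test. Columns are A, B, C, D, E, F, G; row i has aⱼ where attribute j ∈ Reli, else bᵢⱼ.
Initial tableau (one row per fragment):
  row 1: a1 b12 a3 a4 a5 b16 a7
  row 2: b21 a2 a3 b24 a5 b26 b27
  row 3: b31 a2 b33 b34 b35 a6 a7
Rows 2 and 3 agree on B; apply B→G and equate their G entries.
Rows 1 and 3 agree on G; apply G→C and equate their C entries.
Rows 1 and 3 agree on C; apply C→E and equate their E entries.
No row becomes fully distinguished — the join is lossy.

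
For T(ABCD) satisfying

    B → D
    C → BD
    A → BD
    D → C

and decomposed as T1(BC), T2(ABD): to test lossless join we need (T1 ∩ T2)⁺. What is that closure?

BCD

T1 ∩ T2 = {B}.
B → D applies, adding D
D → C applies, adding C
Closure: {BCD}.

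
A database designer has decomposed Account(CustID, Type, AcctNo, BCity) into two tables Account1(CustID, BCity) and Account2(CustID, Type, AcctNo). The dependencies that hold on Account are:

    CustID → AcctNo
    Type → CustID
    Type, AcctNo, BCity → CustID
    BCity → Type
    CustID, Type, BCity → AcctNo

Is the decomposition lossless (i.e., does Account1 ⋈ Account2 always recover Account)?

Common attributes: Account1 ∩ Account2 = {CustID}.
Closure of {CustID}: CustID → AcctNo applies, adding AcctNo. So (CustID)⁺ = {CustID, AcctNo}.
The closure contains neither all of Account1 = {CustID, BCity} nor all of Account2 = {CustID, Type, AcctNo}, so the common attributes are not a superkey of either fragment. The join is lossy.

No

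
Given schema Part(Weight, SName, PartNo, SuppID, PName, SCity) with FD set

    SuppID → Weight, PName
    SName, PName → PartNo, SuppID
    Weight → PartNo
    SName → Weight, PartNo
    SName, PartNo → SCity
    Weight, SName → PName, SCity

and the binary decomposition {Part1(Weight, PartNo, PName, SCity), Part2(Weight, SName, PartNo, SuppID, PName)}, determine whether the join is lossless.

Common attributes: Part1 ∩ Part2 = {Weight, PartNo, PName}.
No dependency enlarges {Weight, PartNo, PName}, so (Weight, PartNo, PName)⁺ = {Weight, PartNo, PName}.
The closure contains neither all of Part1 = {Weight, PartNo, PName, SCity} nor all of Part2 = {Weight, SName, PartNo, SuppID, PName}, so the common attributes are not a superkey of either fragment. The join is lossy.

No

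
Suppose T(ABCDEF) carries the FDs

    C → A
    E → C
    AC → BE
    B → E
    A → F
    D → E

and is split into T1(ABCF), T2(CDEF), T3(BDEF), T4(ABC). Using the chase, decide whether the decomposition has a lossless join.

Chase test. Columns are ABCDEF; row i has aⱼ where attribute j ∈ Ti, else bᵢⱼ.
Initial tableau (one row per fragment):
  row 1: a1 a2 a3 b14 b15 a6
  row 2: b21 b22 a3 a4 a5 a6
  row 3: b31 a2 b33 a4 a5 a6
  row 4: a1 a2 a3 b44 b45 b46
Rows 1 and 2 agree on C; apply C→A and equate their A entries.
Rows 2 and 3 agree on E; apply E→C and equate their C entries.
Rows 1 and 2 agree on AC; apply AC→BE and equate their BE entries.
Rows 1 and 4 agree on AC; apply AC→BE and equate their BE entries.
Rows 1 and 4 agree on A; apply A→F and equate their F entries.
Rows 1 and 3 agree on C; apply C→A and equate their A entries.
Row 2 is now all distinguished symbols — the join is lossless.

Yes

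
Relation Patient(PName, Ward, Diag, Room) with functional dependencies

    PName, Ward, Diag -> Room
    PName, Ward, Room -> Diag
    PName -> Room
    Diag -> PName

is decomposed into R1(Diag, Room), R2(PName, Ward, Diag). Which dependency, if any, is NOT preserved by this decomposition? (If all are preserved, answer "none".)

Check PName → Room: no single fragment contains all of {PName, Room}, and the restricted closure of {PName} across the fragments never reaches {Room}.
PName, Ward, Diag → Room is preserved.
PName, Ward, Room → Diag is preserved.
Diag → PName is preserved.

PName -> Room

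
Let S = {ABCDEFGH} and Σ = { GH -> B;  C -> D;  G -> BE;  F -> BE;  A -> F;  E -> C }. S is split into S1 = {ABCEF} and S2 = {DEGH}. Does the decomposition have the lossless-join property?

No

Common attributes: S1 ∩ S2 = {E}.
Closure of {E}: E → C applies, adding C; C → D applies, adding D. So (E)⁺ = {CDE}.
The closure contains neither all of S1 = {ABCEF} nor all of S2 = {DEGH}, so the common attributes are not a superkey of either fragment. The join is lossy.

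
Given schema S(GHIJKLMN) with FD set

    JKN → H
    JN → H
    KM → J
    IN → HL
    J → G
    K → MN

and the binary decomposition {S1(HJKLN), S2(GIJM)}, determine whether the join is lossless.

No

Common attributes: S1 ∩ S2 = {J}.
Closure of {J}: J → G applies, adding G. So (J)⁺ = {GJ}.
The closure contains neither all of S1 = {HJKLN} nor all of S2 = {GIJM}, so the common attributes are not a superkey of either fragment. The join is lossy.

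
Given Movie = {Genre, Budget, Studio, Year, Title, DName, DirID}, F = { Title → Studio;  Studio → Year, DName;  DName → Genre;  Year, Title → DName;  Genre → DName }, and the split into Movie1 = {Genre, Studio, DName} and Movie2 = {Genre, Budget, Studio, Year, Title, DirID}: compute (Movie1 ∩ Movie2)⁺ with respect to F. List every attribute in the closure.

Genre, Studio, Year, DName

Movie1 ∩ Movie2 = {Genre, Studio}.
Studio → Year, DName applies, adding Year, DName
Closure: {Genre, Studio, Year, DName}.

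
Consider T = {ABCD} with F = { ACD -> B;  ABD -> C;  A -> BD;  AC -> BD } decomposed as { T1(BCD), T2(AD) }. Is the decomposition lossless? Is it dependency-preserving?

lossy and not dependency-preserving

Lossless test: (D)⁺ = {D}, which is a superkey of neither fragment — lossy.
Dependency preservation: the restricted closure of {ACD} across the fragments never reaches {B}, so ACD → B cannot be enforced without a join — not preserved.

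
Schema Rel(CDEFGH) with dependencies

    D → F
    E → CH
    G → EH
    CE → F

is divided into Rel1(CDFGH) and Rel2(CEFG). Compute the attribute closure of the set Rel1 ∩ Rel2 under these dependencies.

CEFGH

Rel1 ∩ Rel2 = {CFG}.
G → EH applies, adding EH
Closure: {CEFGH}.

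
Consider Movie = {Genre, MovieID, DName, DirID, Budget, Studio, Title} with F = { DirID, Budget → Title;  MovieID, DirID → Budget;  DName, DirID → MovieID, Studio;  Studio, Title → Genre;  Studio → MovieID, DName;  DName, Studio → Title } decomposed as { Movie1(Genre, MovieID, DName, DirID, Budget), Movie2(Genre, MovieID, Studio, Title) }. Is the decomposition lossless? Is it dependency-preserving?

lossy and not dependency-preserving

Lossless test: (Genre, MovieID)⁺ = {Genre, MovieID}, which is a superkey of neither fragment — lossy.
Dependency preservation: the restricted closure of {DirID, Budget} across the fragments never reaches {Title}, so DirID, Budget → Title cannot be enforced without a join — not preserved.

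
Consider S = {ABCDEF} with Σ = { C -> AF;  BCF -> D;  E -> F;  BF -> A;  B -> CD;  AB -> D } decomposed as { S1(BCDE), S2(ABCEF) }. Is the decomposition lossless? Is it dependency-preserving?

lossless and dependency-preserving

Lossless test: (BCE)⁺ = {ABCDEF}, which contains all of one fragment — lossless.
Dependency preservation: BCF → D; AB → D are not contained in any single fragment, but the restricted closure of each left-hand side across the fragments still reaches the right-hand side; the remaining FDs each lie inside some fragment. All dependencies are preserved.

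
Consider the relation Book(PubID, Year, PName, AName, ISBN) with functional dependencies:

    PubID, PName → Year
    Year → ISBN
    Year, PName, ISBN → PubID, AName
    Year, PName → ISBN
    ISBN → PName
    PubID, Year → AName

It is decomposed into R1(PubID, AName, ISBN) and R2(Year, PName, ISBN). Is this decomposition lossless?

No

Common attributes: R1 ∩ R2 = {ISBN}.
Closure of {ISBN}: ISBN → PName applies, adding PName. So (ISBN)⁺ = {PName, ISBN}.
The closure contains neither all of R1 = {PubID, AName, ISBN} nor all of R2 = {Year, PName, ISBN}, so the common attributes are not a superkey of either fragment. The join is lossy.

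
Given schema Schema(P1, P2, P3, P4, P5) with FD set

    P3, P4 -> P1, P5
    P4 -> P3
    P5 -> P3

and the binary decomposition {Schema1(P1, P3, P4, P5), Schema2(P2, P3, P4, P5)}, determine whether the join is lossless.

Yes

Common attributes: Schema1 ∩ Schema2 = {P3, P4, P5}.
Closure of {P3, P4, P5}: P3, P4 → P1, P5 applies, adding P1. So (P3, P4, P5)⁺ = {P1, P3, P4, P5}.
This closure contains every attribute of Schema1, so Schema1 ∩ Schema2 → Schema1. The join is lossless.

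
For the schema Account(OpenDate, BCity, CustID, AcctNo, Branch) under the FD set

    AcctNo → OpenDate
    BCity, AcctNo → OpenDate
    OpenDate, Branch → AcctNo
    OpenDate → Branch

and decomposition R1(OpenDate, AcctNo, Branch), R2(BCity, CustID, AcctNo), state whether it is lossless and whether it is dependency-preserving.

lossless and dependency-preserving

Lossless test: (AcctNo)⁺ = {OpenDate, AcctNo, Branch}, which contains all of one fragment — lossless.
Dependency preservation: BCity, AcctNo → OpenDate is not contained in any single fragment, but the restricted closure of its left-hand side across the fragments still reaches the right-hand side; the remaining FDs each lie inside some fragment. All dependencies are preserved.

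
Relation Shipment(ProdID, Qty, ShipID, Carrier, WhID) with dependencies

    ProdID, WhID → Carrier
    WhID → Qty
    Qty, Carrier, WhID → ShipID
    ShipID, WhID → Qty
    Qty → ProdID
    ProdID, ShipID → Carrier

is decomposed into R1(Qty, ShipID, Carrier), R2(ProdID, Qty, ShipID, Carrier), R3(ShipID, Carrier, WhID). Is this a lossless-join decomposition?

Chase test. Columns are ProdID, Qty, ShipID, Carrier, WhID; row i has aⱼ where attribute j ∈ Ri, else bᵢⱼ.
Initial tableau (one row per fragment):
  row 1: b11 a2 a3 a4 b15
  row 2: a1 a2 a3 a4 b25
  row 3: b31 b32 a3 a4 a5
Rows 1 and 2 agree on Qty; apply Qty→ProdID and equate their ProdID entries.
No row becomes fully distinguished — the join is lossy.

No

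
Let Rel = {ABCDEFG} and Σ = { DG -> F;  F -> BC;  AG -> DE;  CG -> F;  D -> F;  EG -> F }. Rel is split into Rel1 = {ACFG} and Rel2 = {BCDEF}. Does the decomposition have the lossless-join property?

Common attributes: Rel1 ∩ Rel2 = {CF}.
Closure of {CF}: F → BC applies, adding B. So (CF)⁺ = {BCF}.
The closure contains neither all of Rel1 = {ACFG} nor all of Rel2 = {BCDEF}, so the common attributes are not a superkey of either fragment. The join is lossy.

No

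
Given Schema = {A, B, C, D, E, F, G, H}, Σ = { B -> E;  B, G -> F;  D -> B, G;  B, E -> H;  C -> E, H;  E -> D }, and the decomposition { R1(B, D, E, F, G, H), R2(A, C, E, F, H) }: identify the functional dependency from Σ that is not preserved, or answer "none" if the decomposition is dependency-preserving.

B → E lies within R1.
B, G → F lies within R1.
D → B, G lies within R1.
B, E → H lies within R1.
C → E, H lies within R2.
E → D lies within R1.
Every dependency is enforceable on the fragments, so the decomposition is dependency-preserving.

none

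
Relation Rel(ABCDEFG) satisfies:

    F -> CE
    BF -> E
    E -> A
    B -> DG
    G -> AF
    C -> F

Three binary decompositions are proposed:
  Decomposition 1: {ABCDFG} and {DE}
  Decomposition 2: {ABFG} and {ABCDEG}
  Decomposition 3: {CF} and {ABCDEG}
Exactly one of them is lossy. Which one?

Decomposition 1

Decomposition 1: common = {D}, closure = {D} → lossy.
Decomposition 2: common = {ABG}, closure = {ABCDEFG} → lossless.
Decomposition 3: common = {C}, closure = {ACEF} → lossless.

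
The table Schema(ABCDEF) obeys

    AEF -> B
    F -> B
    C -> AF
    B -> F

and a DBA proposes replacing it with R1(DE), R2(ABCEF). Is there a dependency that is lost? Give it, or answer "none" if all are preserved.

AEF → B lies within R2.
F → B lies within R2.
C → AF lies within R2.
B → F lies within R2.
Every dependency is enforceable on the fragments, so the decomposition is dependency-preserving.

none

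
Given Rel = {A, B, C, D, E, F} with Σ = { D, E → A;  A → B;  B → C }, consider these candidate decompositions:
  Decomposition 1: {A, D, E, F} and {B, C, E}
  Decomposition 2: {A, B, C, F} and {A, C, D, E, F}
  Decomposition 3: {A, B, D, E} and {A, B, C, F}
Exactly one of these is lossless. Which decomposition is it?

Decomposition 2

Decomposition 1: common = {E}, closure = {E} → lossy.
Decomposition 2: common = {A, C, F}, closure = {A, B, C, F} → lossless.
Decomposition 3: common = {A, B}, closure = {A, B, C} → lossy.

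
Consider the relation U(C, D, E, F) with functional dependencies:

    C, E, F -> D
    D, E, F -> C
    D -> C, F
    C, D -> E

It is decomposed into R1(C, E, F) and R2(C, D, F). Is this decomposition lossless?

Common attributes: R1 ∩ R2 = {C, F}.
No dependency enlarges {C, F}, so (C, F)⁺ = {C, F}.
The closure contains neither all of R1 = {C, E, F} nor all of R2 = {C, D, F}, so the common attributes are not a superkey of either fragment. The join is lossy.

No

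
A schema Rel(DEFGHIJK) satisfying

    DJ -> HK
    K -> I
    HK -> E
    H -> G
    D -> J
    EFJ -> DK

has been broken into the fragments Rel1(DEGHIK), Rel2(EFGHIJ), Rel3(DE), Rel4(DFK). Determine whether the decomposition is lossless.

No

Chase test. Columns are DEFGHIJK; row i has aⱼ where attribute j ∈ Reli, else bᵢⱼ.
Initial tableau (one row per fragment):
  row 1: a1 a2 b13 a4 a5 a6 b17 a8
  row 2: b21 a2 a3 a4 a5 a6 a7 b28
  row 3: a1 a2 b33 b34 b35 b36 b37 b38
  row 4: a1 b42 a3 b44 b45 b46 b47 a8
Rows 1 and 4 agree on K; apply K→I and equate their I entries.
Rows 1 and 3 agree on D; apply D→J and equate their J entries.
Rows 1 and 4 agree on D; apply D→J and equate their J entries.
Rows 1 and 3 agree on DJ; apply DJ→HK and equate their HK entries.
Rows 1 and 4 agree on DJ; apply DJ→HK and equate their HK entries.
Rows 1 and 3 agree on K; apply K→I and equate their I entries.
Rows 1 and 4 agree on HK; apply HK→E and equate their E entries.
Rows 1 and 3 agree on H; apply H→G and equate their G entries.
Rows 1 and 4 agree on H; apply H→G and equate their G entries.
No row becomes fully distinguished — the join is lossy.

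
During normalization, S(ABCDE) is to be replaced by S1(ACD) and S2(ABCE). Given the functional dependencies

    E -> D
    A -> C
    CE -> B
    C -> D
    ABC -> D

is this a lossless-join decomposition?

Yes

Common attributes: S1 ∩ S2 = {AC}.
Closure of {AC}: C → D applies, adding D. So (AC)⁺ = {ACD}.
This closure contains every attribute of S1, so S1 ∩ S2 → S1. The join is lossless.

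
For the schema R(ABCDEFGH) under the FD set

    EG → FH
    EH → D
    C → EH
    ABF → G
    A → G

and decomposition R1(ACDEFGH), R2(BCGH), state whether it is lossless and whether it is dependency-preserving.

Lossless test: (CGH)⁺ = {CDEFGH}, which is a superkey of neither fragment — lossy.
Dependency preservation: ABF → G is not contained in any single fragment, but the restricted closure of its left-hand side across the fragments still reaches the right-hand side; the remaining FDs each lie inside some fragment. All dependencies are preserved.

lossy but dependency-preserving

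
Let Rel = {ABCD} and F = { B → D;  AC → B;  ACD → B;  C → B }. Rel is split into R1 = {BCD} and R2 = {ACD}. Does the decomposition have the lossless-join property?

Yes

Common attributes: R1 ∩ R2 = {CD}.
Closure of {CD}: C → B applies, adding B. So (CD)⁺ = {BCD}.
This closure contains every attribute of R1, so R1 ∩ R2 → R1. The join is lossless.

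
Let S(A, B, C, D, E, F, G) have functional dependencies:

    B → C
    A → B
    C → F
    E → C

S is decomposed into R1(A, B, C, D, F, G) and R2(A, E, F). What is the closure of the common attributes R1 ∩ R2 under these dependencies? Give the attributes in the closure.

A, B, C, F

R1 ∩ R2 = {A, F}.
A → B applies, adding B
B → C applies, adding C
Closure: {A, B, C, F}.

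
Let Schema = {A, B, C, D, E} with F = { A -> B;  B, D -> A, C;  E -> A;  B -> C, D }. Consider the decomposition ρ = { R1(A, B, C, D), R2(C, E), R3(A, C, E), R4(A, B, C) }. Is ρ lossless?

Yes

Chase test. Columns are A, B, C, D, E; row i has aⱼ where attribute j ∈ Ri, else bᵢⱼ.
Initial tableau (one row per fragment):
  row 1: a1 a2 a3 a4 b15
  row 2: b21 b22 a3 b24 a5
  row 3: a1 b32 a3 b34 a5
  row 4: a1 a2 a3 b44 b45
Rows 1 and 3 agree on A; apply A→B and equate their B entries.
Rows 2 and 3 agree on E; apply E→A and equate their A entries.
Rows 1 and 3 agree on B; apply B→C, D and equate their C, D entries.
Rows 1 and 4 agree on B; apply B→C, D and equate their C, D entries.
Rows 1 and 2 agree on A; apply A→B and equate their B entries.
Rows 1 and 2 agree on B; apply B→C, D and equate their C, D entries.
Row 2 is now all distinguished symbols — the join is lossless.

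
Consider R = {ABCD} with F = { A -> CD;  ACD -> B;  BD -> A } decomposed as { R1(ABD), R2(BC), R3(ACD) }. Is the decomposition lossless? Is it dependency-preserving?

Lossless test (chase): Rows 1 and 3 agree on A; apply A→CD and equate their CD entries. Rows 1 and 3 agree on ACD; apply ACD→B and equate their B entries. Row 1 is now all distinguished symbols — the join is lossless.
Dependency preservation: ACD → B is not contained in any single fragment, but the restricted closure of its left-hand side across the fragments still reaches the right-hand side; the remaining FDs each lie inside some fragment. All dependencies are preserved.

lossless and dependency-preserving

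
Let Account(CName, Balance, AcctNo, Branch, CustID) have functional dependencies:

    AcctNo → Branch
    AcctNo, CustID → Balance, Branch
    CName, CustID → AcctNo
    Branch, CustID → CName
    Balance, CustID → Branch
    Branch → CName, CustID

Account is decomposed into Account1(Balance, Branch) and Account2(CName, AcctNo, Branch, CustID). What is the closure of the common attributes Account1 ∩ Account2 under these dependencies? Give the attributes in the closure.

Account1 ∩ Account2 = {Branch}.
Branch → CName, CustID applies, adding CName, CustID
CName, CustID → AcctNo applies, adding AcctNo
AcctNo, CustID → Balance, Branch applies, adding Balance
Closure: {CName, Balance, AcctNo, Branch, CustID}.

CName, Balance, AcctNo, Branch, CustID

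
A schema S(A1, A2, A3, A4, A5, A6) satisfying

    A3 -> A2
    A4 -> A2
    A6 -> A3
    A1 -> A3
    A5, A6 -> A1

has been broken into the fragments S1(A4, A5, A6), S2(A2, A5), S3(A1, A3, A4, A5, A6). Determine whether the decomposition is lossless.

Chase test. Columns are A1, A2, A3, A4, A5, A6; row i has aⱼ where attribute j ∈ Si, else bᵢⱼ.
Initial tableau (one row per fragment):
  row 1: b11 b12 b13 a4 a5 a6
  row 2: b21 a2 b23 b24 a5 b26
  row 3: a1 b32 a3 a4 a5 a6
Rows 1 and 3 agree on A4; apply A4→A2 and equate their A2 entries.
Rows 1 and 3 agree on A6; apply A6→A3 and equate their A3 entries.
Rows 1 and 3 agree on A5, A6; apply A5, A6→A1 and equate their A1 entries.
No row becomes fully distinguished — the join is lossy.

No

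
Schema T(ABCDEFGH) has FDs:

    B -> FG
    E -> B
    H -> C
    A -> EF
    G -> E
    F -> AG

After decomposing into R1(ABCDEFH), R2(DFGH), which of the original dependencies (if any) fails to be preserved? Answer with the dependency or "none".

none

B → FG: restricted closure across fragments reaches FG.
E → B lies within R1.
H → C lies within R1.
A → EF lies within R1.
G → E: restricted closure across fragments reaches E.
F → AG: restricted closure across fragments reaches AG.
Every dependency is enforceable on the fragments, so the decomposition is dependency-preserving.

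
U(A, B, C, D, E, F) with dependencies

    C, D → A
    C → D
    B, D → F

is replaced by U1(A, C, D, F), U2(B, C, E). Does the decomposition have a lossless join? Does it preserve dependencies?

Lossless test: (C)⁺ = {A, C, D}, which is a superkey of neither fragment — lossy.
Dependency preservation: the restricted closure of {B, D} across the fragments never reaches {F}, so B, D → F cannot be enforced without a join — not preserved.

lossy and not dependency-preserving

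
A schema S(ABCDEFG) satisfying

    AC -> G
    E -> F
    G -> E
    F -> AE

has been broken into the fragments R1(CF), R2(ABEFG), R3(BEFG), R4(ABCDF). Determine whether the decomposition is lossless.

No

Chase test. Columns are ABCDEFG; row i has aⱼ where attribute j ∈ Ri, else bᵢⱼ.
Initial tableau (one row per fragment):
  row 1: b11 b12 a3 b14 b15 a6 b17
  row 2: a1 a2 b23 b24 a5 a6 a7
  row 3: b31 a2 b33 b34 a5 a6 a7
  row 4: a1 a2 a3 a4 b45 a6 b47
Rows 1 and 2 agree on F; apply F→AE and equate their AE entries.
Rows 1 and 3 agree on F; apply F→AE and equate their AE entries.
Rows 1 and 4 agree on F; apply F→AE and equate their AE entries.
Rows 1 and 4 agree on AC; apply AC→G and equate their G entries.
No row becomes fully distinguished — the join is lossy.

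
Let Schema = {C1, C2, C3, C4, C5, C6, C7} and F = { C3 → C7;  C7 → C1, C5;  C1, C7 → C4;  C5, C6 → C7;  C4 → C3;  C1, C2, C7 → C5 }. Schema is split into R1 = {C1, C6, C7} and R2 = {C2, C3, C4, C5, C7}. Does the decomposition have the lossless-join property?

No

Common attributes: R1 ∩ R2 = {C7}.
Closure of {C7}: C7 → C1, C5 applies, adding C1, C5; C1, C7 → C4 applies, adding C4; C4 → C3 applies, adding C3. So (C7)⁺ = {C1, C3, C4, C5, C7}.
The closure contains neither all of R1 = {C1, C6, C7} nor all of R2 = {C2, C3, C4, C5, C7}, so the common attributes are not a superkey of either fragment. The join is lossy.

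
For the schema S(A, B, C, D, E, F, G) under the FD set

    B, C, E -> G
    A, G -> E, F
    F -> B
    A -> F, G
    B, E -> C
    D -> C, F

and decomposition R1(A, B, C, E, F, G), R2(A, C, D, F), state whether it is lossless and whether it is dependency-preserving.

Lossless test: (A, C, F)⁺ = {A, B, C, E, F, G}, which contains all of one fragment — lossless.
Dependency preservation: every FD's attributes lie within a single fragment, so each can be enforced locally — preserved.

lossless and dependency-preserving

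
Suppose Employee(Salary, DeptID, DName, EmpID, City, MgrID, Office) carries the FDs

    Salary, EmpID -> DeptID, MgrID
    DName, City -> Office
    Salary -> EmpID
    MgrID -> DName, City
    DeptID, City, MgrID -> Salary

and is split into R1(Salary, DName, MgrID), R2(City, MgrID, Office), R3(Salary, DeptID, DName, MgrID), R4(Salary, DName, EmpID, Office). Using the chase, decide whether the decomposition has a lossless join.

Yes

Chase test. Columns are Salary, DeptID, DName, EmpID, City, MgrID, Office; row i has aⱼ where attribute j ∈ Ri, else bᵢⱼ.
Initial tableau (one row per fragment):
  row 1: a1 b12 a3 b14 b15 a6 b17
  row 2: b21 b22 b23 b24 a5 a6 a7
  row 3: a1 a2 a3 b34 b35 a6 b37
  row 4: a1 b42 a3 a4 b45 b46 a7
Rows 1 and 3 agree on Salary; apply Salary→EmpID and equate their EmpID entries.
Rows 1 and 4 agree on Salary; apply Salary→EmpID and equate their EmpID entries.
Rows 1 and 2 agree on MgrID; apply MgrID→DName, City and equate their DName, City entries.
Rows 1 and 3 agree on MgrID; apply MgrID→DName, City and equate their DName, City entries.
Rows 1 and 3 agree on Salary, EmpID; apply Salary, EmpID→DeptID, MgrID and equate their DeptID, MgrID entries.
Rows 1 and 4 agree on Salary, EmpID; apply Salary, EmpID→DeptID, MgrID and equate their DeptID, MgrID entries.
Rows 1 and 2 agree on DName, City; apply DName, City→Office and equate their Office entries.
Rows 1 and 3 agree on DName, City; apply DName, City→Office and equate their Office entries.
Rows 1 and 4 agree on MgrID; apply MgrID→DName, City and equate their DName, City entries.
Row 1 is now all distinguished symbols — the join is lossless.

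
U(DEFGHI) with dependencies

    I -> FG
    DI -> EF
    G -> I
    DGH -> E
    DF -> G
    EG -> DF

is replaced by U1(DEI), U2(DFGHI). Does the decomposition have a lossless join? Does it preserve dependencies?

lossless and dependency-preserving

Lossless test: (DI)⁺ = {DEFGI}, which contains all of one fragment — lossless.
Dependency preservation: DI → EF; DGH → E; EG → DF are not contained in any single fragment, but the restricted closure of each left-hand side across the fragments still reaches the right-hand side; the remaining FDs each lie inside some fragment. All dependencies are preserved.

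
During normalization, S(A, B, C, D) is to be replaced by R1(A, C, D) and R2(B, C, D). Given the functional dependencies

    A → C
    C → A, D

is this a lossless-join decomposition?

Common attributes: R1 ∩ R2 = {C, D}.
Closure of {C, D}: C → A, D applies, adding A. So (C, D)⁺ = {A, C, D}.
This closure contains every attribute of R1, so R1 ∩ R2 → R1. The join is lossless.

Yes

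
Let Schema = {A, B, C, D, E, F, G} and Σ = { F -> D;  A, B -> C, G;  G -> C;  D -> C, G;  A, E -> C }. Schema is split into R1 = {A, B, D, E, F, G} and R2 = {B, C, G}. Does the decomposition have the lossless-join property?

Common attributes: R1 ∩ R2 = {B, G}.
Closure of {B, G}: G → C applies, adding C. So (B, G)⁺ = {B, C, G}.
This closure contains every attribute of R2, so R1 ∩ R2 → R2. The join is lossless.

Yes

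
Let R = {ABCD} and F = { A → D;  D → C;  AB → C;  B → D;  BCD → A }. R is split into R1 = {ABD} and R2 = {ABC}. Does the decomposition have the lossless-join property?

Common attributes: R1 ∩ R2 = {AB}.
Closure of {AB}: A → D applies, adding D; D → C applies, adding C. So (AB)⁺ = {ABCD}.
This closure contains every attribute of R1, so R1 ∩ R2 → R1. The join is lossless.

Yes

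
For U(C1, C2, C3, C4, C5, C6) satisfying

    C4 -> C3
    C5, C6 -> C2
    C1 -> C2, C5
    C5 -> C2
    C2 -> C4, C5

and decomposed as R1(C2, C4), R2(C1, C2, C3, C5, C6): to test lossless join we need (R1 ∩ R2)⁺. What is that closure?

R1 ∩ R2 = {C2}.
C2 → C4, C5 applies, adding C4, C5
C4 → C3 applies, adding C3
Closure: {C2, C3, C4, C5}.

C2, C3, C4, C5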